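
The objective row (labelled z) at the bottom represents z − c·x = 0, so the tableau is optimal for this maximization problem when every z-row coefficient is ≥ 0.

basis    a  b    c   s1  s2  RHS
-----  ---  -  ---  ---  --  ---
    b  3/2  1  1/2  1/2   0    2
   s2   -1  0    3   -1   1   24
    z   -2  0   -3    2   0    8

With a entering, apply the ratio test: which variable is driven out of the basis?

Column a entries and ratios — b: 2/(3/2) = 4/3; s2: -1 ≤ 0, skip.
Smallest ratio is 4/3 in the row of b, so b leaves.

b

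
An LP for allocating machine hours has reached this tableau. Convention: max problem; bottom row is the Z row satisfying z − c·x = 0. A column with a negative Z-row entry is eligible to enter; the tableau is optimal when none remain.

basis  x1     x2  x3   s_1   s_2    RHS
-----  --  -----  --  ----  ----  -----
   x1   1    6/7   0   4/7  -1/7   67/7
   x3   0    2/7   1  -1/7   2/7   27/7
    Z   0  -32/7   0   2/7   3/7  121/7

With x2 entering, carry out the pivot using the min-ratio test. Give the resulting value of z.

Ratio test on column x2 — row 1: (67/7)/(6/7) = 67/6; row 2: (27/7)/(2/7) = 27/2. Minimum is 67/6 at row 1 (x1 leaves); pivot element 6/7.
Pivot on row 1; the Z-row RHS becomes 121/7 − (-32/7)·(67/6) = 205/3.

205/3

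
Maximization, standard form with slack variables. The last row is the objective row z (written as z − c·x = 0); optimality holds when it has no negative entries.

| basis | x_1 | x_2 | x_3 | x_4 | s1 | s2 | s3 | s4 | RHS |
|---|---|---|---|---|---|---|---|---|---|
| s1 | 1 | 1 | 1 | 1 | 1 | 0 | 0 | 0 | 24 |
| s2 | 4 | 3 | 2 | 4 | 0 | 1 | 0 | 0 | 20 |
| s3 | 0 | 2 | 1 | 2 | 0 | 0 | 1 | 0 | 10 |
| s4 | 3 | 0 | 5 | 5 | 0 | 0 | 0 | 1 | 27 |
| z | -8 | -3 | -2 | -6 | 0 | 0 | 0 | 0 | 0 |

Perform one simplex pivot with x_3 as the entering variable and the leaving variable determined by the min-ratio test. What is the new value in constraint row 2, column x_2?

Ratio test on column x_3 — row 1: 24/1 = 24; row 2: 20/2 = 10; row 3: 10/1 = 10; row 4: 27/5 = 27/5. Minimum is 27/5 at row 4 (s4 leaves); pivot element 5.
Divide row 4 by 5; eliminate column x_3 from the other rows.
Row 2 update in column x_2: 3 − 2·0 = 3.

3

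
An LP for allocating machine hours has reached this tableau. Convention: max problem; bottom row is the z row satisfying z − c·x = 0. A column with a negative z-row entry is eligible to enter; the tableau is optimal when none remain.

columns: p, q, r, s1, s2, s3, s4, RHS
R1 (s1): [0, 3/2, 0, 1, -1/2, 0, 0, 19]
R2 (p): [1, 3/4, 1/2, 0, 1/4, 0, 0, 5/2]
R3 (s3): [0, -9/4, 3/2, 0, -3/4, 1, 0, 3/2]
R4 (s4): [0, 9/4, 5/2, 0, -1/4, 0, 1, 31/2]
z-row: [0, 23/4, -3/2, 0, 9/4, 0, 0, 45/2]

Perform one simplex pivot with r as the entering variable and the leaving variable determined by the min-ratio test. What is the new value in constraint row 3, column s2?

Ratio test on column r — row 1: entry 0 ≤ 0; row 2: (5/2)/(1/2) = 5; row 3: (3/2)/(3/2) = 1; row 4: (31/2)/(5/2) = 31/5. Minimum is 1 at row 3 (s3 leaves); pivot element 3/2.
Divide row 3 by 3/2; eliminate column r from the other rows.
In the new row 3, the s2 entry is the old entry divided by the pivot: (-3/4)/(3/2) = -1/2.

-1/2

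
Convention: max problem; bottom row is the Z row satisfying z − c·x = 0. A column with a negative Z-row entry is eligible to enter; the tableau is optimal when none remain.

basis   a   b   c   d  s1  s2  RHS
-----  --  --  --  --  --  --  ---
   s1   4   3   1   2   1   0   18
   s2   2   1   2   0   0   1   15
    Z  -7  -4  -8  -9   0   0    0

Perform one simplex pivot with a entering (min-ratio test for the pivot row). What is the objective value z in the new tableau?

63/2

Ratio test on column a — row 1: 18/4 = 9/2; row 2: 15/2 = 15/2. Minimum is 9/2 at row 1 (s1 leaves); pivot element 4.
Pivot on row 1; the Z-row RHS becomes 0 − (-7)·(9/2) = 63/2.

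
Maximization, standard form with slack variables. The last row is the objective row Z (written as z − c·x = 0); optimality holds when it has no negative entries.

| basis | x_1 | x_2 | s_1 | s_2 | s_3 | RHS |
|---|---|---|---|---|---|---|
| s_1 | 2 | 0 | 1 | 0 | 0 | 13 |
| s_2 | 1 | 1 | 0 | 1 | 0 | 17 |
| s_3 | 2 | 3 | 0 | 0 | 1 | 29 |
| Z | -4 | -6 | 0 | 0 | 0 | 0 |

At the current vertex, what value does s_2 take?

s_2 is basic (row 2); its value is the RHS of that row, 17.

17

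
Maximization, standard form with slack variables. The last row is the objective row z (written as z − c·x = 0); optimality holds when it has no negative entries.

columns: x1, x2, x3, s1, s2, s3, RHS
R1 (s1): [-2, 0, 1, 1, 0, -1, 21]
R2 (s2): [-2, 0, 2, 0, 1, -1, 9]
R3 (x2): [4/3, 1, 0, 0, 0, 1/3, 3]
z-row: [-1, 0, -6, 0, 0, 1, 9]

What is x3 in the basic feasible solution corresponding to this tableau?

0

x3 is not in the basis, so in the current basic feasible solution x3 = 0.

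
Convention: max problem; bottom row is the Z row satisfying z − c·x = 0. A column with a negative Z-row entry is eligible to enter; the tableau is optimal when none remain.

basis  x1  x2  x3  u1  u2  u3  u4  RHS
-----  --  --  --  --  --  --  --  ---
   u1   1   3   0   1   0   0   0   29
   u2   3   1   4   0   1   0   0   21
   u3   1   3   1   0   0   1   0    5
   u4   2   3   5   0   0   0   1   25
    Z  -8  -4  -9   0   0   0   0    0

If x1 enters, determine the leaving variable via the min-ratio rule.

Column x1 entries and ratios — u1: 29/1 = 29; u2: 21/3 = 7; u3: 5/1 = 5; u4: 25/2 = 25/2.
Smallest ratio is 5 in the row of u3, so u3 leaves.

u3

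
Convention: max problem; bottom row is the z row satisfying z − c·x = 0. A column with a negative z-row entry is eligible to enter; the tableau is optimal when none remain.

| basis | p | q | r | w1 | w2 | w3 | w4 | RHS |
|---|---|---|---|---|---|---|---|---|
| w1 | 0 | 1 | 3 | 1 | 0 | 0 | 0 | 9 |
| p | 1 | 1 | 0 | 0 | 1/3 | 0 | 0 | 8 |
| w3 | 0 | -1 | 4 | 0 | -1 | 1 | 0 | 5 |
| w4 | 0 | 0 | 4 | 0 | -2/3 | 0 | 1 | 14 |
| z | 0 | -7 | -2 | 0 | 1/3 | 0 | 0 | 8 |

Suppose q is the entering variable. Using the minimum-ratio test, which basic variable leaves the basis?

p

Column q entries and ratios — w1: 9/1 = 9; p: 8/1 = 8; w3: -1 ≤ 0, skip; w4: 0 ≤ 0, skip.
Smallest ratio is 8 in the row of p, so p leaves.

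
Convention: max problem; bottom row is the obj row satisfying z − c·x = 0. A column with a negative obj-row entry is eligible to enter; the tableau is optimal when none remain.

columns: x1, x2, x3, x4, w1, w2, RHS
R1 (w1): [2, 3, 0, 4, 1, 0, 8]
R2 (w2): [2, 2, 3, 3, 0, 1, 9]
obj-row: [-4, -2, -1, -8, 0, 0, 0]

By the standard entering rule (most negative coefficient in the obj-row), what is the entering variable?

x4

Negative obj-row entries: x1: -4, x2: -2, x3: -1, x4: -8.
The most negative is -8 in column x4, so x4 enters.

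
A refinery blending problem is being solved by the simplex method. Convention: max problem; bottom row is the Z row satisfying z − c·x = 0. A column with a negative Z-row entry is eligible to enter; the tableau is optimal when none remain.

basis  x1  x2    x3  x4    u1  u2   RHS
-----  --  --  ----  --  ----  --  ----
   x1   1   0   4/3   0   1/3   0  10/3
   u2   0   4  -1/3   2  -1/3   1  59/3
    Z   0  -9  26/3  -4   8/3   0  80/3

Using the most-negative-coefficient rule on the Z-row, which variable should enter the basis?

Negative Z-row entries: x2: -9, x4: -4.
The most negative is -9 in column x2, so x2 enters.

x2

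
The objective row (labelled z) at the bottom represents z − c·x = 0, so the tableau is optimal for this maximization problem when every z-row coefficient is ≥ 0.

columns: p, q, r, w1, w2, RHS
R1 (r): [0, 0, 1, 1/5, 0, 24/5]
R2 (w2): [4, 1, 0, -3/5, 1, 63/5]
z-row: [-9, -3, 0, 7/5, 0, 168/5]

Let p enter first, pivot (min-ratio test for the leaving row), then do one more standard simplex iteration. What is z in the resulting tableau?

Ratio test on column p — row 1: entry 0 ≤ 0; row 2: (63/5)/4 = 63/20. Minimum is 63/20 at row 2 (w2 leaves); pivot element 4.
Pivot on row 2; the z-row RHS becomes 168/5 − (-9)·(63/20) = 1239/20.
Next entering variable (most negative z-row entry -3/4): q.
Ratio test on column q — row 1: entry 0 ≤ 0; row 2: (63/20)/(1/4) = 63/5. Minimum is 63/5 at row 2 (p leaves); pivot element 1/4.
After the second pivot the z-row RHS is 1239/20 − (-3/4)·(63/5) = 357/5.

357/5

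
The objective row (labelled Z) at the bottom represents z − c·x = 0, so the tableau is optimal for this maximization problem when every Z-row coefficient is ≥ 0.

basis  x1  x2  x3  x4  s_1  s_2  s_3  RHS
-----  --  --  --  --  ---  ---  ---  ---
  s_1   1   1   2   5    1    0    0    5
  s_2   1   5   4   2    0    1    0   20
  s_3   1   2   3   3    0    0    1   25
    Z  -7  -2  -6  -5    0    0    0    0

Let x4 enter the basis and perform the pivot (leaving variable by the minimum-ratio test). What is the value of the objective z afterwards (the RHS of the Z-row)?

Ratio test on column x4 — row 1: 5/5 = 1; row 2: 20/2 = 10; row 3: 25/3 = 25/3. Minimum is 1 at row 1 (s_1 leaves); pivot element 5.
Pivot on row 1; the Z-row RHS becomes 0 − (-5)·1 = 5.

5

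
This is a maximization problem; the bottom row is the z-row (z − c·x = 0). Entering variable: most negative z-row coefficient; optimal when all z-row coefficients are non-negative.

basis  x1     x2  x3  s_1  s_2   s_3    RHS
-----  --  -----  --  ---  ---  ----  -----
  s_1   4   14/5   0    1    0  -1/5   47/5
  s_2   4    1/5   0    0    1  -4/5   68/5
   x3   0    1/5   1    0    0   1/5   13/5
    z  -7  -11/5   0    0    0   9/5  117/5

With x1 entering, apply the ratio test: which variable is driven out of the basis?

s_1

Column x1 entries and ratios — s_1: (47/5)/4 = 47/20; s_2: (68/5)/4 = 17/5; x3: 0 ≤ 0, skip.
Smallest ratio is 47/20 in the row of s_1, so s_1 leaves.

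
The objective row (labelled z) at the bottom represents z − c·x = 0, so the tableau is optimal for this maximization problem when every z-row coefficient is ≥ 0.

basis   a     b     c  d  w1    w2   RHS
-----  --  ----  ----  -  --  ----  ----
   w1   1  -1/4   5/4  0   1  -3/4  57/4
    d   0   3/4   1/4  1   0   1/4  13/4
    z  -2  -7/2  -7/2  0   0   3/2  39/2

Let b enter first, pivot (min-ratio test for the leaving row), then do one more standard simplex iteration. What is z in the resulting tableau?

Ratio test on column b — row 1: entry -1/4 ≤ 0; row 2: (13/4)/(3/4) = 13/3. Minimum is 13/3 at row 2 (d leaves); pivot element 3/4.
Pivot on row 2; the z-row RHS becomes 39/2 − (-7/2)·(13/3) = 104/3.
Next entering variable (most negative z-row entry -7/3): c.
Ratio test on column c — row 1: (46/3)/(4/3) = 23/2; row 2: (13/3)/(1/3) = 13. Minimum is 23/2 at row 1 (w1 leaves); pivot element 4/3.
After the second pivot the z-row RHS is 104/3 − (-7/3)·(23/2) = 123/2.

123/2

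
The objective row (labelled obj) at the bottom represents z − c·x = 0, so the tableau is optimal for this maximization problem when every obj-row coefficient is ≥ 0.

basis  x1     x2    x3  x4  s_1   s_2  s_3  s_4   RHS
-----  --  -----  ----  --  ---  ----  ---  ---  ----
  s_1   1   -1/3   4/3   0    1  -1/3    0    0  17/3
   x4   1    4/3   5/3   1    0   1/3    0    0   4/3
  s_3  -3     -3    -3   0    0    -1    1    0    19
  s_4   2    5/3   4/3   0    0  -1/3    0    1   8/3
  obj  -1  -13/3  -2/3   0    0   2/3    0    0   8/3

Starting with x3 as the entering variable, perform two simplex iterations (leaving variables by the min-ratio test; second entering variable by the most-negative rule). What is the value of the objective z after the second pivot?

Ratio test on column x3 — row 1: (17/3)/(4/3) = 17/4; row 2: (4/3)/(5/3) = 4/5; row 3: entry -3 ≤ 0; row 4: (8/3)/(4/3) = 2. Minimum is 4/5 at row 2 (x4 leaves); pivot element 5/3.
Pivot on row 2; the obj-row RHS becomes 8/3 − (-2/3)·(4/5) = 16/5.
Next entering variable (most negative obj-row entry -19/5): x2.
Ratio test on column x2 — row 1: entry -7/5 ≤ 0; row 2: (4/5)/(4/5) = 1; row 3: entry -3/5 ≤ 0; row 4: (8/5)/(3/5) = 8/3. Minimum is 1 at row 2 (x3 leaves); pivot element 4/5.
After the second pivot the obj-row RHS is 16/5 − (-19/5)·1 = 7.

7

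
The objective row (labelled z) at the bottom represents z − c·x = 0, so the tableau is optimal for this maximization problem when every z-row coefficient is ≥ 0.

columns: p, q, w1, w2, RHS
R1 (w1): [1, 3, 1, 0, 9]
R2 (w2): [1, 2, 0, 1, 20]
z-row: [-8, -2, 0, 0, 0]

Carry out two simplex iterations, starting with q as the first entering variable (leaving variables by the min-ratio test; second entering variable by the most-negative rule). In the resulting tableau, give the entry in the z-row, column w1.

Ratio test on column q — row 1: 9/3 = 3; row 2: 20/2 = 10. Minimum is 3 at row 1 (w1 leaves); pivot element 3.
Divide row 1 by 3; eliminate column q from the other rows.
Second iteration: most negative z-row entry is -22/3 in column p, so p enters.
Ratio test on column p — row 1: 3/(1/3) = 9; row 2: 14/(1/3) = 42. Minimum is 9 at row 1 (q leaves); pivot element 1/3.
Divide row 1 by 1/3; eliminate column p from the other rows.
After both pivots, the entry at the z-row, column w1 is 8.

8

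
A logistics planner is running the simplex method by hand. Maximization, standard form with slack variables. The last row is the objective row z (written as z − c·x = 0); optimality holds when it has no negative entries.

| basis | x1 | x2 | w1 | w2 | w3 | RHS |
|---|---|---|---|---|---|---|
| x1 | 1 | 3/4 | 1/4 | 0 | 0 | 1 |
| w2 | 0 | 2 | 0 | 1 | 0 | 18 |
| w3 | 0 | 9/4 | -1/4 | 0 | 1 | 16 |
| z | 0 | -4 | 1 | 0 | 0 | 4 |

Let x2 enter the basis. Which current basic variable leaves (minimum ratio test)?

Column x2 entries and ratios — x1: 1/(3/4) = 4/3; w2: 18/2 = 9; w3: 16/(9/4) = 64/9.
Smallest ratio is 4/3 in the row of x1, so x1 leaves.

x1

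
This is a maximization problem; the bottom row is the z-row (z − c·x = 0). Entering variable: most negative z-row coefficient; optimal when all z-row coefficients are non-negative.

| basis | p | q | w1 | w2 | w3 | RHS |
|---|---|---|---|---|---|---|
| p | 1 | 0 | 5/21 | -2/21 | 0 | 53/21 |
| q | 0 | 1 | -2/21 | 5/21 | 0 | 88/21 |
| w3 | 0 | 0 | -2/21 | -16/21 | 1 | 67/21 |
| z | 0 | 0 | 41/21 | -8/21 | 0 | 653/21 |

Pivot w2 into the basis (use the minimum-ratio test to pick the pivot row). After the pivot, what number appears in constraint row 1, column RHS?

Ratio test on column w2 — row 1: entry -2/21 ≤ 0; row 2: (88/21)/(5/21) = 88/5; row 3: entry -16/21 ≤ 0. Minimum is 88/5 at row 2 (q leaves); pivot element 5/21.
Divide row 2 by 5/21; eliminate column w2 from the other rows.
Row 1 update in column RHS: 53/21 − (-2/21)·(88/5) = 21/5.

21/5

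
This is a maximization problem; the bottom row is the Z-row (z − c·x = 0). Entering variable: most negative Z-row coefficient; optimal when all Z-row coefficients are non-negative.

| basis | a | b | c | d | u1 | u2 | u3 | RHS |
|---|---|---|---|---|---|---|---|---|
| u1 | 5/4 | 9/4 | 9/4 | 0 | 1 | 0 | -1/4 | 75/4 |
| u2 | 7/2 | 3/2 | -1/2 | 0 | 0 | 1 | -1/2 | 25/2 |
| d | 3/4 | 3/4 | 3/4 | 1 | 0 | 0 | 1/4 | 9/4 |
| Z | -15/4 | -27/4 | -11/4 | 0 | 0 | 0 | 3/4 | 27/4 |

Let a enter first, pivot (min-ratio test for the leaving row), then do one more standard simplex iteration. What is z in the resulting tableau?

27

Ratio test on column a — row 1: (75/4)/(5/4) = 15; row 2: (25/2)/(7/2) = 25/7; row 3: (9/4)/(3/4) = 3. Minimum is 3 at row 3 (d leaves); pivot element 3/4.
Pivot on row 3; the Z-row RHS becomes 27/4 − (-15/4)·3 = 18.
Next entering variable (most negative Z-row entry -3): b.
Ratio test on column b — row 1: 15/1 = 15; row 2: entry -2 ≤ 0; row 3: 3/1 = 3. Minimum is 3 at row 3 (a leaves); pivot element 1.
After the second pivot the Z-row RHS is 18 − (-3)·3 = 27.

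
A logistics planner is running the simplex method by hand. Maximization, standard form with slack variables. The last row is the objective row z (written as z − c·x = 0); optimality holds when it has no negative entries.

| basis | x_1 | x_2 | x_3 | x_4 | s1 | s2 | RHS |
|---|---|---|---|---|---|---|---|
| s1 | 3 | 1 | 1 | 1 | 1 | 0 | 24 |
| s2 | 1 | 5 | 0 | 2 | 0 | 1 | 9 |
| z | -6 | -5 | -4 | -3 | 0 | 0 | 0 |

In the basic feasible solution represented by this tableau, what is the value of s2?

9

s2 is basic (row 2); its value is the RHS of that row, 9.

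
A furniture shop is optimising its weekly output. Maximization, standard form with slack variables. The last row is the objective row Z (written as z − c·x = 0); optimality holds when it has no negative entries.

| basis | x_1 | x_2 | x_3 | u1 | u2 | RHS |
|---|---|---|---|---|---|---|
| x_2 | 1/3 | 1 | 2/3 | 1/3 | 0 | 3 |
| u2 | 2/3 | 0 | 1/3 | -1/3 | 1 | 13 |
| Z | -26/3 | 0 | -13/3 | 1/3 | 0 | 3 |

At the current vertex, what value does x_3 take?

0

x_3 is not in the basis, so in the current basic feasible solution x_3 = 0.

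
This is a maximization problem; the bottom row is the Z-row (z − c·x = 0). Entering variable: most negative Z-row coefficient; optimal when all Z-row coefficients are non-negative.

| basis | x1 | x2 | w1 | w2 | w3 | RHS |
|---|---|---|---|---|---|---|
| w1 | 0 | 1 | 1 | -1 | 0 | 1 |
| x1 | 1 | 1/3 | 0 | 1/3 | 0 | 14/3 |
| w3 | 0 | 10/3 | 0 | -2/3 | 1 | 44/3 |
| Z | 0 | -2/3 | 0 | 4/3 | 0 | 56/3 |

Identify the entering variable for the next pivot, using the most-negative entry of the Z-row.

Negative Z-row entries: x2: -2/3.
The most negative is -2/3 in column x2, so x2 enters.

x2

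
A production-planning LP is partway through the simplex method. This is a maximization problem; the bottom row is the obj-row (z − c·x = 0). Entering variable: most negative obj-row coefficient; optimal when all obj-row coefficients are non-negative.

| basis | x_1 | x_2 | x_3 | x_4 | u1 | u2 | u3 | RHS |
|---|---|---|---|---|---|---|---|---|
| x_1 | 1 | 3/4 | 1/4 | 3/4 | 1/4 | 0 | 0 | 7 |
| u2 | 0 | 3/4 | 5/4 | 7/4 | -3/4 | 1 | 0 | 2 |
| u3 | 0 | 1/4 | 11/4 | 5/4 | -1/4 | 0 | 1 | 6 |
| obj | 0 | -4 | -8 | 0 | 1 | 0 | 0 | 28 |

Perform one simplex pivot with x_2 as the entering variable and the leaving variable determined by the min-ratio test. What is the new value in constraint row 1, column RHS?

5

Ratio test on column x_2 — row 1: 7/(3/4) = 28/3; row 2: 2/(3/4) = 8/3; row 3: 6/(1/4) = 24. Minimum is 8/3 at row 2 (u2 leaves); pivot element 3/4.
Divide row 2 by 3/4; eliminate column x_2 from the other rows.
Row 1 update in column RHS: 7 − (3/4)·(8/3) = 5.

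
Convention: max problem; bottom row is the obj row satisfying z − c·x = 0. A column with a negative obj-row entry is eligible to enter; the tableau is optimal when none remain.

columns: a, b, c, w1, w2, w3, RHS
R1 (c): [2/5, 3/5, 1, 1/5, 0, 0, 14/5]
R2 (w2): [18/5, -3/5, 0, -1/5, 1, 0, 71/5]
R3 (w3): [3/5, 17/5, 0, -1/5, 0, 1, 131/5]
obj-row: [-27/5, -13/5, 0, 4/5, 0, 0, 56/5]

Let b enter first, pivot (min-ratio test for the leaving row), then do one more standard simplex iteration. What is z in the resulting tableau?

467/12

Ratio test on column b — row 1: (14/5)/(3/5) = 14/3; row 2: entry -3/5 ≤ 0; row 3: (131/5)/(17/5) = 131/17. Minimum is 14/3 at row 1 (c leaves); pivot element 3/5.
Pivot on row 1; the obj-row RHS becomes 56/5 − (-13/5)·(14/3) = 70/3.
Next entering variable (most negative obj-row entry -11/3): a.
Ratio test on column a — row 1: (14/3)/(2/3) = 7; row 2: 17/4 = 17/4; row 3: entry -5/3 ≤ 0. Minimum is 17/4 at row 2 (w2 leaves); pivot element 4.
After the second pivot the obj-row RHS is 70/3 − (-11/3)·(17/4) = 467/12.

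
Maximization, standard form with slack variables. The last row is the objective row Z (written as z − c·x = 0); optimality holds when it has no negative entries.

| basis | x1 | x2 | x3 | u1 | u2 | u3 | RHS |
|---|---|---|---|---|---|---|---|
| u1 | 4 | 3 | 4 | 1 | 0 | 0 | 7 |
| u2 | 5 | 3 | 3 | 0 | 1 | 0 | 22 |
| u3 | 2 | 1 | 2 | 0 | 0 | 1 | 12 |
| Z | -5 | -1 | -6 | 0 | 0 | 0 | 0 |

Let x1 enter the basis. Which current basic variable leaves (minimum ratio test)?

u1

Column x1 entries and ratios — u1: 7/4 = 7/4; u2: 22/5 = 22/5; u3: 12/2 = 6.
Smallest ratio is 7/4 in the row of u1, so u1 leaves.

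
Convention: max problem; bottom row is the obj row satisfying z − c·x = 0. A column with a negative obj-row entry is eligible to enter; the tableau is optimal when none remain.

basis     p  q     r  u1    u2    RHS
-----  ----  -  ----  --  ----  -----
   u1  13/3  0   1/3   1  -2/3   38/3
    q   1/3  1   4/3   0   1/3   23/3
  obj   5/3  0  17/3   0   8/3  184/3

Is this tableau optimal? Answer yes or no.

yes

Every obj-row coefficient is ≥ 0, so the tableau is optimal.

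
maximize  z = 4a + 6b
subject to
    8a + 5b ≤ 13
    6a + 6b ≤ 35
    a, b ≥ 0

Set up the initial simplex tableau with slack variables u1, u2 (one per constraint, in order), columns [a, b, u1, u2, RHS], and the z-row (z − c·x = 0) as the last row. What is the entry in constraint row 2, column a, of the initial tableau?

6

Constraint 2 has coefficient 6 on a.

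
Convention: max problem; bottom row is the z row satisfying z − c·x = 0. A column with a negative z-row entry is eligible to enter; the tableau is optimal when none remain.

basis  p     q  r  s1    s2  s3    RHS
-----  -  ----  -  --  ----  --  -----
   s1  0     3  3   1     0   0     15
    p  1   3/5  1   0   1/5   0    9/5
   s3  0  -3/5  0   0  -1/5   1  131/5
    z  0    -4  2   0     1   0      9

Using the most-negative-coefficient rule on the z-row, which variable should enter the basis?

Negative z-row entries: q: -4.
The most negative is -4 in column q, so q enters.

q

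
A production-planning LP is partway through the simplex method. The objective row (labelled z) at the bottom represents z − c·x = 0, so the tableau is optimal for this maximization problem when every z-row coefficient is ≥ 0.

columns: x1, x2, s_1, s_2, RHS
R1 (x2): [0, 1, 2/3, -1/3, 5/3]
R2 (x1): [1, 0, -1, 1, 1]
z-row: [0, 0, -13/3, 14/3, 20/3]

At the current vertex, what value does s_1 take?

s_1 is not in the basis, so in the current basic feasible solution s_1 = 0.

0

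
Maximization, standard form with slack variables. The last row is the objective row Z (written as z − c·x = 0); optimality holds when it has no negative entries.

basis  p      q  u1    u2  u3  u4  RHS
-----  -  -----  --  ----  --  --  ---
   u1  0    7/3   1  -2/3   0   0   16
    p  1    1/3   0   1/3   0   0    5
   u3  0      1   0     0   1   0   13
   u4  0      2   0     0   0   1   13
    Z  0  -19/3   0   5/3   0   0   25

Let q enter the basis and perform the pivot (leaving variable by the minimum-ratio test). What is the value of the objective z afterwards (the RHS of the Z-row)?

397/6

Ratio test on column q — row 1: 16/(7/3) = 48/7; row 2: 5/(1/3) = 15; row 3: 13/1 = 13; row 4: 13/2 = 13/2. Minimum is 13/2 at row 4 (u4 leaves); pivot element 2.
Pivot on row 4; the Z-row RHS becomes 25 − (-19/3)·(13/2) = 397/6.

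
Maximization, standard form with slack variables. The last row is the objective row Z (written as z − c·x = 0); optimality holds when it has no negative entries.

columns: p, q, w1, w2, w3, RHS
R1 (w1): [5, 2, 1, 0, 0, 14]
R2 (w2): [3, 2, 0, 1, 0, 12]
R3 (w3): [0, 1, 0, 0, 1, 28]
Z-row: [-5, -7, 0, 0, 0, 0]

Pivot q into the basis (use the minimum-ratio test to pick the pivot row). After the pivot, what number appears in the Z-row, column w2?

Ratio test on column q — row 1: 14/2 = 7; row 2: 12/2 = 6; row 3: 28/1 = 28. Minimum is 6 at row 2 (w2 leaves); pivot element 2.
Divide row 2 by 2; eliminate column q from the other rows.
Z-row update in column w2: 0 − (-7)·(1/2) = 7/2.

7/2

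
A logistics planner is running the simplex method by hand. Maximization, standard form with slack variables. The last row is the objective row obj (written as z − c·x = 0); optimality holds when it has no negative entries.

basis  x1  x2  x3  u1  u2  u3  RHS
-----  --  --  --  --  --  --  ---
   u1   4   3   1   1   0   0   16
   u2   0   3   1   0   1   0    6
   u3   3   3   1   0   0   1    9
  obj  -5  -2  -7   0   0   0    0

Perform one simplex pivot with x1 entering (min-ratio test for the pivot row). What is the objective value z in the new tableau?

15

Ratio test on column x1 — row 1: 16/4 = 4; row 2: entry 0 ≤ 0; row 3: 9/3 = 3. Minimum is 3 at row 3 (u3 leaves); pivot element 3.
Pivot on row 3; the obj-row RHS becomes 0 − (-5)·3 = 15.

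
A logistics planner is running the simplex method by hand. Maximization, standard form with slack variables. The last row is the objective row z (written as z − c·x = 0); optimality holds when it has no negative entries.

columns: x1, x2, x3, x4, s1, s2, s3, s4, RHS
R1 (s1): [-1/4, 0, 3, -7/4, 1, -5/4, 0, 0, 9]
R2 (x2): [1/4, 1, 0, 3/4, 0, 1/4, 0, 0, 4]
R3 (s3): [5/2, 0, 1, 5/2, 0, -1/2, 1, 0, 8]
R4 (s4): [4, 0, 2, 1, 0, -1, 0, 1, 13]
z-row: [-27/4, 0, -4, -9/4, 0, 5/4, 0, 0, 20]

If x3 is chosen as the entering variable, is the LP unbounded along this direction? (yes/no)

no

Column x3 has positive entries in row(s) 1, 3, 4, so the ratio test bounds it — not unbounded.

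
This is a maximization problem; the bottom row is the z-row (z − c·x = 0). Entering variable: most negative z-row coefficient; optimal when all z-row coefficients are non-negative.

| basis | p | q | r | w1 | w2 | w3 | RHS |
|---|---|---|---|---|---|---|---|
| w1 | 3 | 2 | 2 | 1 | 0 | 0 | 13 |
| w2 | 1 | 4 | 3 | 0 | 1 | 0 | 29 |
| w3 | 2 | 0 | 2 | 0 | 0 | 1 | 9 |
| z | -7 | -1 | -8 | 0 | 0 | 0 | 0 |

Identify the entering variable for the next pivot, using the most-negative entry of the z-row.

Negative z-row entries: p: -7, q: -1, r: -8.
The most negative is -8 in column r, so r enters.

r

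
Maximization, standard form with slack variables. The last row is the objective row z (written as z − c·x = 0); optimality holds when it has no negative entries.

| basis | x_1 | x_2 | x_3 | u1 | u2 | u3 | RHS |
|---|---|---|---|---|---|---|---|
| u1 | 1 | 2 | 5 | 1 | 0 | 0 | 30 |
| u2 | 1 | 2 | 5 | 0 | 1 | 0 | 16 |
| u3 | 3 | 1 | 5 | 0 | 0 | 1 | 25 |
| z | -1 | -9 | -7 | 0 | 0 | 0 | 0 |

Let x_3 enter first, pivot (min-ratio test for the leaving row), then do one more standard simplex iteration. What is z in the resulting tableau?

72

Ratio test on column x_3 — row 1: 30/5 = 6; row 2: 16/5 = 16/5; row 3: 25/5 = 5. Minimum is 16/5 at row 2 (u2 leaves); pivot element 5.
Pivot on row 2; the z-row RHS becomes 0 − (-7)·(16/5) = 112/5.
Next entering variable (most negative z-row entry -31/5): x_2.
Ratio test on column x_2 — row 1: entry 0 ≤ 0; row 2: (16/5)/(2/5) = 8; row 3: entry -1 ≤ 0. Minimum is 8 at row 2 (x_3 leaves); pivot element 2/5.
After the second pivot the z-row RHS is 112/5 − (-31/5)·8 = 72.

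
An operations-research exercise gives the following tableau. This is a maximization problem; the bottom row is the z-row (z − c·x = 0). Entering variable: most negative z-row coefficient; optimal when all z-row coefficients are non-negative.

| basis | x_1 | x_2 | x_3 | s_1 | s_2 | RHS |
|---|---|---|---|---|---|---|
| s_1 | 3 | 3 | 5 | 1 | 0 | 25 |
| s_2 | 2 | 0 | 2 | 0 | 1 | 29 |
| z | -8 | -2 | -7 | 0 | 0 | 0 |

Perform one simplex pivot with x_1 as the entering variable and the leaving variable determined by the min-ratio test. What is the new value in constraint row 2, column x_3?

Ratio test on column x_1 — row 1: 25/3 = 25/3; row 2: 29/2 = 29/2. Minimum is 25/3 at row 1 (s_1 leaves); pivot element 3.
Divide row 1 by 3; eliminate column x_1 from the other rows.
Row 2 update in column x_3: 2 − 2·(5/3) = -4/3.

-4/3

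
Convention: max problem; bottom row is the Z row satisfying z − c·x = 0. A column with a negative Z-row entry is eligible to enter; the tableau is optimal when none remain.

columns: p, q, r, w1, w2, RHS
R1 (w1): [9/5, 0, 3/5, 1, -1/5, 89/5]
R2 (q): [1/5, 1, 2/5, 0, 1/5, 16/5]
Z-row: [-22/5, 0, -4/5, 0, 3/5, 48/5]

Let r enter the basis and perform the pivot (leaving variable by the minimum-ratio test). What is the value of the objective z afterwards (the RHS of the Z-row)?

Ratio test on column r — row 1: (89/5)/(3/5) = 89/3; row 2: (16/5)/(2/5) = 8. Minimum is 8 at row 2 (q leaves); pivot element 2/5.
Pivot on row 2; the Z-row RHS becomes 48/5 − (-4/5)·8 = 16.

16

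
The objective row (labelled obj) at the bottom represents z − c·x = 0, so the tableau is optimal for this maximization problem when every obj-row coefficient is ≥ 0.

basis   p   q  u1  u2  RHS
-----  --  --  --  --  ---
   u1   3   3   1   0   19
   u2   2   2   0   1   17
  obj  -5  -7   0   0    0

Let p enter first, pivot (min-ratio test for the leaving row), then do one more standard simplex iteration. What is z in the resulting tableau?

133/3

Ratio test on column p — row 1: 19/3 = 19/3; row 2: 17/2 = 17/2. Minimum is 19/3 at row 1 (u1 leaves); pivot element 3.
Pivot on row 1; the obj-row RHS becomes 0 − (-5)·(19/3) = 95/3.
Next entering variable (most negative obj-row entry -2): q.
Ratio test on column q — row 1: (19/3)/1 = 19/3; row 2: entry 0 ≤ 0. Minimum is 19/3 at row 1 (p leaves); pivot element 1.
After the second pivot the obj-row RHS is 95/3 − (-2)·(19/3) = 133/3.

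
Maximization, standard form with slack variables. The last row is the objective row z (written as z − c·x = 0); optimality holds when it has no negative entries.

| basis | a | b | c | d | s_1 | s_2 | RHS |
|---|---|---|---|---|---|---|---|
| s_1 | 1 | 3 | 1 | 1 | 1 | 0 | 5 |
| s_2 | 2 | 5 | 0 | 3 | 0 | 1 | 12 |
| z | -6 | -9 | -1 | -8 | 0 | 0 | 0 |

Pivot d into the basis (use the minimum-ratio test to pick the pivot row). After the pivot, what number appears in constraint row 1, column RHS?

Ratio test on column d — row 1: 5/1 = 5; row 2: 12/3 = 4. Minimum is 4 at row 2 (s_2 leaves); pivot element 3.
Divide row 2 by 3; eliminate column d from the other rows.
Row 1 update in column RHS: 5 − 1·4 = 1.

1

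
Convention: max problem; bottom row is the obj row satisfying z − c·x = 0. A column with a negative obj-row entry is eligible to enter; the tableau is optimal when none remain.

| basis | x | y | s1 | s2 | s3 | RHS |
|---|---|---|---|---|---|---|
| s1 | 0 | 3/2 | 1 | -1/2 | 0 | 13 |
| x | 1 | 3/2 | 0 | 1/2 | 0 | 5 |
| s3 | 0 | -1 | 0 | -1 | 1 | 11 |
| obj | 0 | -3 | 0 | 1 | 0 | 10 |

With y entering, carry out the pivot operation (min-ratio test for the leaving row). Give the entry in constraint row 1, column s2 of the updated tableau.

-1

Ratio test on column y — row 1: 13/(3/2) = 26/3; row 2: 5/(3/2) = 10/3; row 3: entry -1 ≤ 0. Minimum is 10/3 at row 2 (x leaves); pivot element 3/2.
Divide row 2 by 3/2; eliminate column y from the other rows.
Row 1 update in column s2: -1/2 − (3/2)·(1/3) = -1.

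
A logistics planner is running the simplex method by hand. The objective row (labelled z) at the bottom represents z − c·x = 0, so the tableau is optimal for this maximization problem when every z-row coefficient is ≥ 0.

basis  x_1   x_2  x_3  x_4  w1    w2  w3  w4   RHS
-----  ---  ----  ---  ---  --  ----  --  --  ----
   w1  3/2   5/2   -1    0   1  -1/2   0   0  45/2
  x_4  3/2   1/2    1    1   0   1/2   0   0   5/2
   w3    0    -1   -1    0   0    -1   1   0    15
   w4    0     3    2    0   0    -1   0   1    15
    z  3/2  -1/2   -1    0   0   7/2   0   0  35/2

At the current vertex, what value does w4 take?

w4 is basic (row 4); its value is the RHS of that row, 15.

15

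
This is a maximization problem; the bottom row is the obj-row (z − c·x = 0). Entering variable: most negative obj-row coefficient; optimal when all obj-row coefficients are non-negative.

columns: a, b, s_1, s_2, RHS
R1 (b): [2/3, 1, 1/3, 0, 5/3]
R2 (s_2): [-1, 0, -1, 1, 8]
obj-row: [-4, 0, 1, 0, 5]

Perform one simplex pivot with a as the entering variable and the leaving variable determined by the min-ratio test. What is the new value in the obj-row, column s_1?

3

Ratio test on column a — row 1: (5/3)/(2/3) = 5/2; row 2: entry -1 ≤ 0. Minimum is 5/2 at row 1 (b leaves); pivot element 2/3.
Divide row 1 by 2/3; eliminate column a from the other rows.
obj-row update in column s_1: 1 − (-4)·(1/2) = 3.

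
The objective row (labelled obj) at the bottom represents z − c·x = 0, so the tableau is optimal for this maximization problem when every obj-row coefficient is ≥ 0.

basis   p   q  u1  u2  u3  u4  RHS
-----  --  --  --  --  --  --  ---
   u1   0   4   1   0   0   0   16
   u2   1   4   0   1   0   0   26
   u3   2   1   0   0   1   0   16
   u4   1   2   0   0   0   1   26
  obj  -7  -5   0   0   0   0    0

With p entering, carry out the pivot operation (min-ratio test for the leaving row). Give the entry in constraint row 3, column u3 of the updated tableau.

Ratio test on column p — row 1: entry 0 ≤ 0; row 2: 26/1 = 26; row 3: 16/2 = 8; row 4: 26/1 = 26. Minimum is 8 at row 3 (u3 leaves); pivot element 2.
Divide row 3 by 2; eliminate column p from the other rows.
In the new row 3, the u3 entry is the old entry divided by the pivot: 1/2 = 1/2.

1/2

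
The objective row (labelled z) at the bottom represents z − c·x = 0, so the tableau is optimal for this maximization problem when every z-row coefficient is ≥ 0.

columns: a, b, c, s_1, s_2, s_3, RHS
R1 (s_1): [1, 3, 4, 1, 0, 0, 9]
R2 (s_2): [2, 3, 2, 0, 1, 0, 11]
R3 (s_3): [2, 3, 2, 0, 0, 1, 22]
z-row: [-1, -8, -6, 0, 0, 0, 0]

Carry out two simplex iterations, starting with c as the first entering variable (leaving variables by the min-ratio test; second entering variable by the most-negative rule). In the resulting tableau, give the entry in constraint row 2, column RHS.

Ratio test on column c — row 1: 9/4 = 9/4; row 2: 11/2 = 11/2; row 3: 22/2 = 11. Minimum is 9/4 at row 1 (s_1 leaves); pivot element 4.
Divide row 1 by 4; eliminate column c from the other rows.
Second iteration: most negative z-row entry is -7/2 in column b, so b enters.
Ratio test on column b — row 1: (9/4)/(3/4) = 3; row 2: (13/2)/(3/2) = 13/3; row 3: (35/2)/(3/2) = 35/3. Minimum is 3 at row 1 (c leaves); pivot element 3/4.
Divide row 1 by 3/4; eliminate column b from the other rows.
After both pivots, the entry at constraint row 2, column RHS is 2.

2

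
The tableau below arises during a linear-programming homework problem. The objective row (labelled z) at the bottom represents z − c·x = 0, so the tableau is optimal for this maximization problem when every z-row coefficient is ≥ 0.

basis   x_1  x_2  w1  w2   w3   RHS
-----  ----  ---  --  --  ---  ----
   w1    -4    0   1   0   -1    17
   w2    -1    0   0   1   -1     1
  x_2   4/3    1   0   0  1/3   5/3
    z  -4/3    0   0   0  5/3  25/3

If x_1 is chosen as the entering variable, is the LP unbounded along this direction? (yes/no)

no

Column x_1 has positive entries in row(s) 3, so the ratio test bounds it — not unbounded.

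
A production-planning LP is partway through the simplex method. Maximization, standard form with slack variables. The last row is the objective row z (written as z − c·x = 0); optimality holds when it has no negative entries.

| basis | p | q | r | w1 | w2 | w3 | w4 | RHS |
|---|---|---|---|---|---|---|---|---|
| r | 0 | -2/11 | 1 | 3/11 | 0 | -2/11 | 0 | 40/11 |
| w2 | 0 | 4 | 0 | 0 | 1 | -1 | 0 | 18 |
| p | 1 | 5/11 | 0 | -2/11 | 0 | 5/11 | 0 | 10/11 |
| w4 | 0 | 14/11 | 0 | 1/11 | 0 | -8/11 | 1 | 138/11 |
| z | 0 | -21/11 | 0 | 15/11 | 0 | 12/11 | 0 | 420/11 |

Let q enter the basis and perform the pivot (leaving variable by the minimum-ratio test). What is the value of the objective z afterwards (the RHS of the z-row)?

42

Ratio test on column q — row 1: entry -2/11 ≤ 0; row 2: 18/4 = 9/2; row 3: (10/11)/(5/11) = 2; row 4: (138/11)/(14/11) = 69/7. Minimum is 2 at row 3 (p leaves); pivot element 5/11.
Pivot on row 3; the z-row RHS becomes 420/11 − (-21/11)·2 = 42.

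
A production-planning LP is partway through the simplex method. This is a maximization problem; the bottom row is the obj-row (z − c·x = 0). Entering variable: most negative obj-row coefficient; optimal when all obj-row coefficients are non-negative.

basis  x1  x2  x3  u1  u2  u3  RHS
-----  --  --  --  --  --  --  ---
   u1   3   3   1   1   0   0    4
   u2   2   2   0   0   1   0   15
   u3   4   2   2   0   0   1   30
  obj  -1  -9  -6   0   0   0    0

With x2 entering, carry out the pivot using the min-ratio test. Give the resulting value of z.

12

Ratio test on column x2 — row 1: 4/3 = 4/3; row 2: 15/2 = 15/2; row 3: 30/2 = 15. Minimum is 4/3 at row 1 (u1 leaves); pivot element 3.
Pivot on row 1; the obj-row RHS becomes 0 − (-9)·(4/3) = 12.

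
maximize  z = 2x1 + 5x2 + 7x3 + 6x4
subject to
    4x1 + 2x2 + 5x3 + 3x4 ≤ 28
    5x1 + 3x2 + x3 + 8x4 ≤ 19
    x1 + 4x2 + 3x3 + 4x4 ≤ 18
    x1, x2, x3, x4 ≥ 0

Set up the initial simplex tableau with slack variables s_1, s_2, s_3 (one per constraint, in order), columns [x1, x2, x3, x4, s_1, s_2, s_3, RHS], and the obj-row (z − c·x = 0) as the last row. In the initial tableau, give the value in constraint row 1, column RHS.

28

The RHS of constraint 1 is b_1 = 28.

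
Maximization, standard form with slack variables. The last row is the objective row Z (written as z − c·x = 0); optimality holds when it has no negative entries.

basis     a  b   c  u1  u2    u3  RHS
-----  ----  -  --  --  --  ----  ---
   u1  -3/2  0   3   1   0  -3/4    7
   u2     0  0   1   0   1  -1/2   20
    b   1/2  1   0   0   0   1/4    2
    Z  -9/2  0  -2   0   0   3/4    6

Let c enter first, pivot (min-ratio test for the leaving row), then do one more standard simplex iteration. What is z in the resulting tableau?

98/3

Ratio test on column c — row 1: 7/3 = 7/3; row 2: 20/1 = 20; row 3: entry 0 ≤ 0. Minimum is 7/3 at row 1 (u1 leaves); pivot element 3.
Pivot on row 1; the Z-row RHS becomes 6 − (-2)·(7/3) = 32/3.
Next entering variable (most negative Z-row entry -11/2): a.
Ratio test on column a — row 1: entry -1/2 ≤ 0; row 2: (53/3)/(1/2) = 106/3; row 3: 2/(1/2) = 4. Minimum is 4 at row 3 (b leaves); pivot element 1/2.
After the second pivot the Z-row RHS is 32/3 − (-11/2)·4 = 98/3.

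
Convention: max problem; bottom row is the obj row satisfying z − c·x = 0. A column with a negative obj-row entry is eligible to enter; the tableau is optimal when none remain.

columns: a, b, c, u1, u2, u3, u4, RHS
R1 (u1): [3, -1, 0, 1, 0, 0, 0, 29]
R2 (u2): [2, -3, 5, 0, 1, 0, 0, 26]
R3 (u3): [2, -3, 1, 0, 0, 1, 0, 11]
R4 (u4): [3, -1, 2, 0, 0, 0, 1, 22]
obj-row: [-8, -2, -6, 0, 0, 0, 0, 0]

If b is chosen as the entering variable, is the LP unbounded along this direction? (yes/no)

Every constraint-row entry in column b is ≤ 0, so increasing b is unbounded.

yes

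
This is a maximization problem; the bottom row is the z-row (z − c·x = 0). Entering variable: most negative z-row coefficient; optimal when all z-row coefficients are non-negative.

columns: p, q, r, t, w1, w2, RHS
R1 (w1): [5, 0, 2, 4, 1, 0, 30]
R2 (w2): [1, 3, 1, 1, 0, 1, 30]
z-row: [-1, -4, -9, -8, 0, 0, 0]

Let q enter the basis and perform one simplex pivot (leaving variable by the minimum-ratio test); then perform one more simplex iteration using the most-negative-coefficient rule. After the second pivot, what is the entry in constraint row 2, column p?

-1/2

Ratio test on column q — row 1: entry 0 ≤ 0; row 2: 30/3 = 10. Minimum is 10 at row 2 (w2 leaves); pivot element 3.
Divide row 2 by 3; eliminate column q from the other rows.
Second iteration: most negative z-row entry is -23/3 in column r, so r enters.
Ratio test on column r — row 1: 30/2 = 15; row 2: 10/(1/3) = 30. Minimum is 15 at row 1 (w1 leaves); pivot element 2.
Divide row 1 by 2; eliminate column r from the other rows.
After both pivots, the entry at constraint row 2, column p is -1/2.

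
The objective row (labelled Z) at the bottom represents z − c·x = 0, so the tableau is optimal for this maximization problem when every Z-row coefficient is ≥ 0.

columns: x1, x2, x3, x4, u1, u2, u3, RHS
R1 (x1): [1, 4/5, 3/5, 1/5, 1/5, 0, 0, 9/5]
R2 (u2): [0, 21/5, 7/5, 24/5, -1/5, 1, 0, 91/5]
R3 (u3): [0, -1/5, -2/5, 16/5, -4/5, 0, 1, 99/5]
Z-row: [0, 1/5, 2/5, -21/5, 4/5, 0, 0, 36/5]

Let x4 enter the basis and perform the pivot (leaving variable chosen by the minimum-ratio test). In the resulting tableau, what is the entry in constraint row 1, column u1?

Ratio test on column x4 — row 1: (9/5)/(1/5) = 9; row 2: (91/5)/(24/5) = 91/24; row 3: (99/5)/(16/5) = 99/16. Minimum is 91/24 at row 2 (u2 leaves); pivot element 24/5.
Divide row 2 by 24/5; eliminate column x4 from the other rows.
Row 1 update in column u1: 1/5 − (1/5)·(-1/24) = 5/24.

5/24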